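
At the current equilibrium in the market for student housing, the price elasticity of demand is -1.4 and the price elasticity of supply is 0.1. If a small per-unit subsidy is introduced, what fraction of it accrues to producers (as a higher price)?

For a small subsidy around the equilibrium, the benefit split depends on the relative slopes, which at a point are proportional to the elasticities.
Buyer share = εs/(εs + |εd|) = 0.1/(0.1 + 1.4) = 1/15; seller share = |εd|/(εs + |εd|) = 14/15.
So producers capture 14/15 of the subsidy.

Producer share = 14/15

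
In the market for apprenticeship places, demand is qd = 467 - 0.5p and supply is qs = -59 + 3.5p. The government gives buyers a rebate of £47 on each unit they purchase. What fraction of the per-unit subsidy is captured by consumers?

Pre-subsidy: 467 - 0.5p = -59 + 3.5p gives p* = 131.5, q* = 401.25.
With the rebate, buyers effectively pay pb = ps − 47, where ps is the price sellers receive.
Demand in terms of ps becomes qd = 467 − 0.5(ps − 47) = 490.5 - 0.5ps. Setting this equal to supply: 490.5 - 0.5ps = -59 + 3.5ps, so ps = 137.375.
Buyers pay pb = 137.375 − 47 = 90.375; q' = -59 + 3.5·137.375 = 421.8125.
Buyers' price falls by p* − pb = 131.5 − 90.375 = 41.125; sellers' price rises by ps − p* = 137.375 − 131.5 = 5.875.
So consumers capture 41.125/47 = 0.875 of each unit of subsidy.

Consumer share = 0.875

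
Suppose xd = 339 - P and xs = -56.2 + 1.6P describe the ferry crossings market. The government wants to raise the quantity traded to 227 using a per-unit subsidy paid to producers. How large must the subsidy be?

Required subsidy s = 65 per unit

At x = 227, invert demand for the buyer price: Pb = (339 − 227)/1 = 112; invert supply for the seller price: Ps = (227 − (-56.2))/1.6 = 177.
The subsidy must fill the gap: s = Ps − Pb = 177 − 112 = 65.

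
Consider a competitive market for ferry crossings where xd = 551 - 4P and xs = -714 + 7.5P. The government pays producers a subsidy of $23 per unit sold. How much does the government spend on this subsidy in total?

Pre-subsidy: 551 - 4P = -714 + 7.5P gives P* = 110, x* = 111.
With the subsidy, sellers receive Ps = Pb + 23 for each unit, where Pb is the price buyers pay.
Supply in terms of Pb becomes xs = -714 + 7.5(Pb + 23) = -541.5 + 7.5Pb. Setting this equal to demand: 551 - 4Pb = -541.5 + 7.5Pb, so Pb = 95.
Sellers receive Ps = 95 + 23 = 118; x' = 551 − 4·95 = 171.
Government outlay = subsidy × quantity = 23 × 171 = 3933.

Government cost = $3933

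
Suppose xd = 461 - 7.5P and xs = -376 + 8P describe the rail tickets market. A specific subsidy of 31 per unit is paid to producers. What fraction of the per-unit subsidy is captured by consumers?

Consumer share = 16/31

Pre-subsidy: 461 - 7.5P = -376 + 8P gives P* = 54, x* = 56.
With the subsidy, sellers receive Ps = Pb + 31 for each unit, where Pb is the price buyers pay.
Supply in terms of Pb becomes xs = -376 + 8(Pb + 31) = -128 + 8Pb. Setting this equal to demand: 461 - 7.5Pb = -128 + 8Pb, so Pb = 38.
Sellers receive Ps = 38 + 31 = 69; x' = 461 − 7.5·38 = 176.
Buyers' price falls by P* − Pb = 54 − 38 = 16; sellers' price rises by Ps − P* = 69 − 54 = 15.
So consumers capture 16/31 = 16/31 of each unit of subsidy.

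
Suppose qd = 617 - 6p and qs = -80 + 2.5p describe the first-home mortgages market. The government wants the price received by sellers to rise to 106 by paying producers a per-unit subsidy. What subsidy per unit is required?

Required subsidy s = 34 per unit

At a seller price of 106, quantity supplied is -80 + 2.5·106 = 185.
Buyers absorb 185 only when they pay pb with 617 − 6·pb = 185, i.e. pb = 72.
s = ps − pb = 106 − 72 = 34.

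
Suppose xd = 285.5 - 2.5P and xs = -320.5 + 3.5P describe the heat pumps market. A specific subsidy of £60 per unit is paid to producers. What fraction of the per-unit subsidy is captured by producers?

Pre-subsidy: 285.5 - 2.5P = -320.5 + 3.5P gives P* = 101, x* = 33.
With the subsidy, sellers receive Ps = Pb + 60 for each unit, where Pb is the price buyers pay.
Supply in terms of Pb becomes xs = -320.5 + 3.5(Pb + 60) = -110.5 + 3.5Pb. Setting this equal to demand: 285.5 - 2.5Pb = -110.5 + 3.5Pb, so Pb = 66.
Sellers receive Ps = 66 + 60 = 126; x' = 285.5 − 2.5·66 = 120.5.
Buyers' price falls by P* − Pb = 101 − 66 = 35; sellers' price rises by Ps − P* = 126 − 101 = 25.
So producers capture 25/60 = 5/12 of each unit of subsidy.

Producer share = 5/12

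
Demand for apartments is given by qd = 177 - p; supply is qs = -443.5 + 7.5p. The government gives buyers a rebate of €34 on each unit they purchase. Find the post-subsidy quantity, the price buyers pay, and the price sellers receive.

Pre-subsidy: 177 - p = -443.5 + 7.5p gives p* = 73, q* = 104.
With the rebate, buyers effectively pay pb = ps − 34, where ps is the price sellers receive.
Demand in terms of ps becomes qd = 177 − 1(ps − 34) = 211 - ps. Setting this equal to supply: 211 - ps = -443.5 + 7.5ps, so ps = 77.
Buyers pay pb = 77 − 34 = 43; q' = -443.5 + 7.5·77 = 134.

q' = 134; buyers pay €43; sellers receive €77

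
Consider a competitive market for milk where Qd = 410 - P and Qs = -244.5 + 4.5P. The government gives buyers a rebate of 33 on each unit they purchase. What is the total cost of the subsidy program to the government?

Pre-subsidy: 410 - P = -244.5 + 4.5P gives P* = 119, Q* = 291.
With the rebate, buyers effectively pay Pb = Ps − 33, where Ps is the price sellers receive.
Demand in terms of Ps becomes Qd = 410 − 1(Ps − 33) = 443 - Ps. Setting this equal to supply: 443 - Ps = -244.5 + 4.5Ps, so Ps = 125.
Buyers pay Pb = 125 − 33 = 92; Q' = -244.5 + 4.5·125 = 318.
Government outlay = subsidy × quantity = 33 × 318 = 10494.

Government cost = 10494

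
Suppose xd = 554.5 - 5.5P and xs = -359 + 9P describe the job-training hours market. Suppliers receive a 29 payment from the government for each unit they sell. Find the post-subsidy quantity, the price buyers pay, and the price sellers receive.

Pre-subsidy: 554.5 - 5.5P = -359 + 9P gives P* = 63, x* = 208.
With the subsidy, sellers receive Ps = Pb + 29 for each unit, where Pb is the price buyers pay.
Supply in terms of Pb becomes xs = -359 + 9(Pb + 29) = -98 + 9Pb. Setting this equal to demand: 554.5 - 5.5Pb = -98 + 9Pb, so Pb = 45.
Sellers receive Ps = 45 + 29 = 74; x' = 554.5 − 5.5·45 = 307.

x' = 307; buyers pay 45; sellers receive 74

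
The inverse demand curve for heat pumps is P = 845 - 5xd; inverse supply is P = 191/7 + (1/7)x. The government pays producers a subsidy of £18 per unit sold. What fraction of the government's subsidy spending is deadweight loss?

Pre-subsidy: 845 - 5x = 191/7 + (1/7)x gives x* = 159 and P* = 50.
With the subsidy, sellers receive Ps = Pb + 18 for each unit, where Pb is the price buyers pay.
On the curves, Pb = 845 - 5x and Ps = 191/7 + (1/7)x; the wedge Ps − Pb = 18 gives 191/7 + (1/7)x − (845 - 5x) = 18, so x' = 162.5.
Then Pb = 845 − 5·162.5 = 32.5 and Ps = 191/7 + (1/7)·162.5 = 50.5.
ΔCS = ½(159 + 162.5)(50 − 32.5) = 2813.125; ΔPS = ½(159 + 162.5)(50.5 − 50) = 80.375.
Government spending = 18 × 162.5 = 2925.
DWL = ½ × 18 × (162.5 − 159) = 31.5; fraction = 31.5 / 2925 = 7/650.

DWL / government spending = 7/650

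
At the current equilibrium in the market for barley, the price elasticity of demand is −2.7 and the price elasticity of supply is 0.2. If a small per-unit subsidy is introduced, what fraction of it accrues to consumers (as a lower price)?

For a small subsidy around the equilibrium, the benefit split depends on the relative slopes, which at a point are proportional to the elasticities.
Buyer share = εs/(εs + |εd|) = 0.2/(0.2 + 2.7) = 2/29; seller share = |εd|/(εs + |εd|) = 27/29.

Consumer share = 2/29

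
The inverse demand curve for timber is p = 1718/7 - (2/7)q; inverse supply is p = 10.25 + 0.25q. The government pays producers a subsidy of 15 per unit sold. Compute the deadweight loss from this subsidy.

Deadweight loss = 210

Pre-subsidy: 1718/7 - (2/7)q = 10.25 + 0.25q gives q* = 439 and p* = 120.
With the subsidy, sellers receive ps = pb + 15 for each unit, where pb is the price buyers pay.
On the curves, pb = 1718/7 - (2/7)q and ps = 10.25 + 0.25q; the wedge ps − pb = 15 gives 10.25 + 0.25q − (1718/7 - (2/7)q) = 15, so q' = 467.
Then pb = 1718/7 − (2/7)·467 = 112 and ps = 10.25 + 0.25·467 = 127.
The subsidy expands output by 467 − 439 = 28 past the efficient level; on those units the gap between marginal cost and willingness to pay runs from 0 up to 15.
DWL = ½ × 15 × 28 = 210.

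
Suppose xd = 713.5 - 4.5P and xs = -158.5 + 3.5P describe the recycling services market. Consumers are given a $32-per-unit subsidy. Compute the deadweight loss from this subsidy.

Pre-subsidy: 713.5 - 4.5P = -158.5 + 3.5P gives P* = 109, x* = 223.
With the rebate, buyers effectively pay Pb = Ps − 32, where Ps is the price sellers receive.
Demand in terms of Ps becomes xd = 713.5 − 4.5(Ps − 32) = 857.5 - 4.5Ps. Setting this equal to supply: 857.5 - 4.5Ps = -158.5 + 3.5Ps, so Ps = 127.
Buyers pay Pb = 127 − 32 = 95; x' = -158.5 + 3.5·127 = 286.
The subsidy expands output by 286 − 223 = 63 past the efficient level; on those units the gap between marginal cost and willingness to pay runs from 0 up to 32.
DWL = ½ × 32 × 63 = 1008.

Deadweight loss = $1008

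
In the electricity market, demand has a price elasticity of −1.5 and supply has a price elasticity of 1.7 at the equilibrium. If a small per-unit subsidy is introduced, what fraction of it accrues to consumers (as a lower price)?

For a small subsidy around the equilibrium, the benefit split depends on the relative slopes, which at a point are proportional to the elasticities.
Buyer share = εs/(εs + |εd|) = 1.7/(1.7 + 1.5) = 0.53125; seller share = |εd|/(εs + |εd|) = 0.46875.

Consumer share = 0.53125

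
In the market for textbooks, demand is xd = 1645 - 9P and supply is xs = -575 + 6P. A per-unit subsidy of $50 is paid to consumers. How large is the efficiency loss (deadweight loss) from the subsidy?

Deadweight loss = $4500

Pre-subsidy: 1645 - 9P = -575 + 6P gives P* = 148, x* = 313.
With the rebate, buyers effectively pay Pb = Ps − 50, where Ps is the price sellers receive.
Demand in terms of Ps becomes xd = 1645 − 9(Ps − 50) = 2095 - 9Ps. Setting this equal to supply: 2095 - 9Ps = -575 + 6Ps, so Ps = 178.
Buyers pay Pb = 178 − 50 = 128; x' = -575 + 6·178 = 493.
The subsidy expands output by 493 − 313 = 180 past the efficient level; on those units the gap between marginal cost and willingness to pay runs from 0 up to 50.
DWL = ½ × 50 × 180 = 4500.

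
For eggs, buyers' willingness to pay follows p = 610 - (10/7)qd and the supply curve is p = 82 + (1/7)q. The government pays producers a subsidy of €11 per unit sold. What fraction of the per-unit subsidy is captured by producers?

Pre-subsidy: 610 - (10/7)q = 82 + (1/7)q gives q* = 336 and p* = 130.
With the subsidy, sellers receive ps = pb + 11 for each unit, where pb is the price buyers pay.
On the curves, pb = 610 - (10/7)q and ps = 82 + (1/7)q; the wedge ps − pb = 11 gives 82 + (1/7)q − (610 - (10/7)q) = 11, so q' = 343.
Then pb = 610 − (10/7)·343 = 120 and ps = 82 + (1/7)·343 = 131.
Buyers' price falls by p* − pb = 130 − 120 = 10; sellers' price rises by ps − p* = 131 − 130 = 1.
So producers capture 1/11 = 1/11 of each unit of subsidy.

Producer share = 1/11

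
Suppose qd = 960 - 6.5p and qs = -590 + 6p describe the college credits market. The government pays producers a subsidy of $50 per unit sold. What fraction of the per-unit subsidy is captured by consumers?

Consumer share = 0.48

Pre-subsidy: 960 - 6.5p = -590 + 6p gives p* = 124, q* = 154.
With the subsidy, sellers receive ps = pb + 50 for each unit, where pb is the price buyers pay.
Supply in terms of pb becomes qs = -590 + 6(pb + 50) = -290 + 6pb. Setting this equal to demand: 960 - 6.5pb = -290 + 6pb, so pb = 100.
Sellers receive ps = 100 + 50 = 150; q' = 960 − 6.5·100 = 310.
Buyers' price falls by p* − pb = 124 − 100 = 24; sellers' price rises by ps − p* = 150 − 124 = 26.
So consumers capture 24/50 = 0.48 of each unit of subsidy.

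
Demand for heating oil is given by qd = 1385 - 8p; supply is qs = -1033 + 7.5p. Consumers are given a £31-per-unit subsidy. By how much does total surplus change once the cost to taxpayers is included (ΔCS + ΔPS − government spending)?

Net change in total surplus = -£1860

Pre-subsidy: 1385 - 8p = -1033 + 7.5p gives p* = 156, q* = 137.
With the rebate, buyers effectively pay pb = ps − 31, where ps is the price sellers receive.
Demand in terms of ps becomes qd = 1385 − 8(ps − 31) = 1633 - 8ps. Setting this equal to supply: 1633 - 8ps = -1033 + 7.5ps, so ps = 172.
Buyers pay pb = 172 − 31 = 141; q' = -1033 + 7.5·172 = 257.
ΔCS = ½(137 + 257)(156 − 141) = 2955; ΔPS = ½(137 + 257)(172 − 156) = 3152.
Government spending = 31 × 257 = 7967.
Net change = 2955 + 3152 − 7967 = -1860. The loss equals the DWL triangle ½·31·120.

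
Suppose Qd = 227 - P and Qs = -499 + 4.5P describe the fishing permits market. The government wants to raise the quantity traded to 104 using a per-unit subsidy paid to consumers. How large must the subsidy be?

At Q = 104, invert demand for the buyer price: Pb = (227 − 104)/1 = 123; invert supply for the seller price: Ps = (104 − (-499))/4.5 = 134.
The subsidy must fill the gap: s = Ps − Pb = 134 − 123 = 11.

Required subsidy s = 11 per unit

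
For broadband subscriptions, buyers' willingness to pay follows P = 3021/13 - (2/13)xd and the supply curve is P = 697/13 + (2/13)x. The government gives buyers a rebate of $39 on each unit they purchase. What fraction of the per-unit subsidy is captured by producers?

Pre-subsidy: 3021/13 - (2/13)x = 697/13 + (2/13)x gives x* = 581 and P* = 143.
With the rebate, buyers effectively pay Pb = Ps − 39, where Ps is the price sellers receive.
On the curves, Pb = 3021/13 - (2/13)x and Ps = 697/13 + (2/13)x; the wedge Ps − Pb = 39 gives 697/13 + (2/13)x − (3021/13 - (2/13)x) = 39, so x' = 707.75.
Then Pb = 3021/13 − (2/13)·707.75 = 123.5 and Ps = 697/13 + (2/13)·707.75 = 162.5.
Buyers' price falls by P* − Pb = 143 − 123.5 = 19.5; sellers' price rises by Ps − P* = 162.5 − 143 = 19.5.
So producers capture 19.5/39 = 0.5 of each unit of subsidy.

Producer share = 0.5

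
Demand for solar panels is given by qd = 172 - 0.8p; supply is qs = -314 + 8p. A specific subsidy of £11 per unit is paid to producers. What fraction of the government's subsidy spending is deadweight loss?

DWL / government spending = 22/747

Pre-subsidy: 172 - 0.8p = -314 + 8p gives p* = 1215/22, q* = 1406/11.
With the subsidy, sellers receive ps = pb + 11 for each unit, where pb is the price buyers pay.
Supply in terms of pb becomes qs = -314 + 8(pb + 11) = -226 + 8pb. Setting this equal to demand: 172 - 0.8pb = -226 + 8pb, so pb = 995/22.
Sellers receive ps = 995/22 + 11 = 1237/22; q' = 172 − 0.8·(995/22) = 1494/11.
ΔCS = ½(1406/11 + 1494/11)(1215/22 − 995/22) = 14500/11; ΔPS = ½(1406/11 + 1494/11)(1237/22 − 1215/22) = 1450/11.
Government spending = 11 × 1494/11 = 1494.
DWL = ½ × 11 × (1494/11 − 1406/11) = 44; fraction = 44 / 1494 = 22/747.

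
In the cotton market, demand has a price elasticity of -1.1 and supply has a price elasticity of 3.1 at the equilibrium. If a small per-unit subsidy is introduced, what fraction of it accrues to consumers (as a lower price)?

For a small subsidy around the equilibrium, the benefit split depends on the relative slopes, which at a point are proportional to the elasticities.
Buyer share = εs/(εs + |εd|) = 3.1/(3.1 + 1.1) = 31/42; seller share = |εd|/(εs + |εd|) = 11/42.

Consumer share = 31/42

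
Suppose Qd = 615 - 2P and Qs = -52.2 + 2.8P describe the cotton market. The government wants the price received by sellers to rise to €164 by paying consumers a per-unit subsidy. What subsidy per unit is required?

At a seller price of 164, quantity supplied is -52.2 + 2.8·164 = 407.
Buyers absorb 407 only when they pay Pb with 615 − 2·Pb = 407, i.e. Pb = 104.
s = Ps − Pb = 164 − 104 = 60.

Required subsidy s = €60 per unit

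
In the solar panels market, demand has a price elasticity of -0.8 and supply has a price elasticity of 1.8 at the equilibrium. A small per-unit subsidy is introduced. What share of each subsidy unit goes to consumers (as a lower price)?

For a small subsidy around the equilibrium, the benefit split depends on the relative slopes, which at a point are proportional to the elasticities.
Buyer share = εs/(εs + |εd|) = 1.8/(1.8 + 0.8) = 9/13; seller share = |εd|/(εs + |εd|) = 4/13.

Consumer share = 9/13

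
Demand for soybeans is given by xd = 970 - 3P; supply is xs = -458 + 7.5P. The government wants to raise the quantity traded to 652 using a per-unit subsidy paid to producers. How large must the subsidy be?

At x = 652, invert demand for the buyer price: Pb = (970 − 652)/3 = 106; invert supply for the seller price: Ps = (652 − (-458))/7.5 = 148.
The subsidy must fill the gap: s = Ps − Pb = 148 − 106 = 42.

Required subsidy s = 42 per unit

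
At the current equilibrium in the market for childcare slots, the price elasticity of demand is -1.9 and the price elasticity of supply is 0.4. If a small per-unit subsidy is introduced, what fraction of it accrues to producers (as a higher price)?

For a small subsidy around the equilibrium, the benefit split depends on the relative slopes, which at a point are proportional to the elasticities.
Buyer share = εs/(εs + |εd|) = 0.4/(0.4 + 1.9) = 4/23; seller share = |εd|/(εs + |εd|) = 19/23.
So producers capture 19/23 of the subsidy.

Producer share = 19/23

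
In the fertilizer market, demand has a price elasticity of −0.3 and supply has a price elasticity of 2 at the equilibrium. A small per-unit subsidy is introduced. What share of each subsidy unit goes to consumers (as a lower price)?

For a small subsidy around the equilibrium, the benefit split depends on the relative slopes, which at a point are proportional to the elasticities.
Buyer share = εs/(εs + |εd|) = 2/(2 + 0.3) = 20/23; seller share = |εd|/(εs + |εd|) = 3/23.

Consumer share = 20/23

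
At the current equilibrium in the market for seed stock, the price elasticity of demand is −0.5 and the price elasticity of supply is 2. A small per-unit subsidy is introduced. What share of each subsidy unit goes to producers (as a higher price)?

Producer share = 0.2

For a small subsidy around the equilibrium, the benefit split depends on the relative slopes, which at a point are proportional to the elasticities.
Buyer share = εs/(εs + |εd|) = 2/(2 + 0.5) = 0.8; seller share = |εd|/(εs + |εd|) = 0.2.
So producers capture 0.2 of the subsidy.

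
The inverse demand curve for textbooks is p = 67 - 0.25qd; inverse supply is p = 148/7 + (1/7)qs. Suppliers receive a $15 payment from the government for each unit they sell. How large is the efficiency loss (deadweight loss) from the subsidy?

Pre-subsidy: 67 - 0.25q = 148/7 + (1/7)q gives q* = 1284/11 and p* = 416/11.
With the subsidy, sellers receive ps = pb + 15 for each unit, where pb is the price buyers pay.
On the curves, pb = 67 - 0.25q and ps = 148/7 + (1/7)q; the wedge ps − pb = 15 gives 148/7 + (1/7)q − (67 - 0.25q) = 15, so q' = 1704/11.
Then pb = 67 − 0.25·(1704/11) = 311/11 and ps = 148/7 + (1/7)·(1704/11) = 476/11.
The subsidy expands output by 1704/11 − 1284/11 = 420/11 past the efficient level; on those units the gap between marginal cost and willingness to pay runs from 0 up to 15.
DWL = ½ × 15 × 420/11 = 3150/11.

Deadweight loss = 3150/11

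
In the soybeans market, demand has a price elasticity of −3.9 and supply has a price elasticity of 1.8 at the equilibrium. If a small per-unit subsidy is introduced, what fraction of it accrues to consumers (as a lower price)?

Consumer share = 6/19

For a small subsidy around the equilibrium, the benefit split depends on the relative slopes, which at a point are proportional to the elasticities.
Buyer share = εs/(εs + |εd|) = 1.8/(1.8 + 3.9) = 6/19; seller share = |εd|/(εs + |εd|) = 13/19.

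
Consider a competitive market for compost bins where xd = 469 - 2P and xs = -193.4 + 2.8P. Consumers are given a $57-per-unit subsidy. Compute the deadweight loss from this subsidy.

Pre-subsidy: 469 - 2P = -193.4 + 2.8P gives P* = 138, x* = 193.
With the rebate, buyers effectively pay Pb = Ps − 57, where Ps is the price sellers receive.
Demand in terms of Ps becomes xd = 469 − 2(Ps − 57) = 583 - 2Ps. Setting this equal to supply: 583 - 2Ps = -193.4 + 2.8Ps, so Ps = 161.75.
Buyers pay Pb = 161.75 − 57 = 104.75; x' = -193.4 + 2.8·161.75 = 259.5.
The subsidy expands output by 259.5 − 193 = 66.5 past the efficient level; on those units the gap between marginal cost and willingness to pay runs from 0 up to 57.
DWL = ½ × 57 × 66.5 = 1895.25.

Deadweight loss = $1895.25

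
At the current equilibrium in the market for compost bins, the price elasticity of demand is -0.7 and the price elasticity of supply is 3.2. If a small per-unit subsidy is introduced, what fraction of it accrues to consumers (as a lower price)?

Consumer share = 32/39

For a small subsidy around the equilibrium, the benefit split depends on the relative slopes, which at a point are proportional to the elasticities.
Buyer share = εs/(εs + |εd|) = 3.2/(3.2 + 0.7) = 32/39; seller share = |εd|/(εs + |εd|) = 7/39.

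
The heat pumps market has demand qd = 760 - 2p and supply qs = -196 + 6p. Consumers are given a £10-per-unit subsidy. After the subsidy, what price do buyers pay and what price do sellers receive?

Pre-subsidy: 760 - 2p = -196 + 6p gives p* = 119.5, q* = 521.
With the rebate, buyers effectively pay pb = ps − 10, where ps is the price sellers receive.
Demand in terms of ps becomes qd = 760 − 2(ps − 10) = 780 - 2ps. Setting this equal to supply: 780 - 2ps = -196 + 6ps, so ps = 122.
Buyers pay pb = 122 − 10 = 112; q' = -196 + 6·122 = 536.

Buyers pay £112; sellers receive £122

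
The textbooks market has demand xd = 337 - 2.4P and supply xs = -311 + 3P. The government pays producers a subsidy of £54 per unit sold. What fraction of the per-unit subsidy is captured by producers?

Pre-subsidy: 337 - 2.4P = -311 + 3P gives P* = 120, x* = 49.
With the subsidy, sellers receive Ps = Pb + 54 for each unit, where Pb is the price buyers pay.
Supply in terms of Pb becomes xs = -311 + 3(Pb + 54) = -149 + 3Pb. Setting this equal to demand: 337 - 2.4Pb = -149 + 3Pb, so Pb = 90.
Sellers receive Ps = 90 + 54 = 144; x' = 337 − 2.4·90 = 121.
Buyers' price falls by P* − Pb = 120 − 90 = 30; sellers' price rises by Ps − P* = 144 − 120 = 24.
So producers capture 24/54 = 4/9 of each unit of subsidy.

Producer share = 4/9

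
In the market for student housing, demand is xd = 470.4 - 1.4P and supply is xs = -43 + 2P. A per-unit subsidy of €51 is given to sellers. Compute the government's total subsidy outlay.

Pre-subsidy: 470.4 - 1.4P = -43 + 2P gives P* = 151, x* = 259.
With the subsidy, sellers receive Ps = Pb + 51 for each unit, where Pb is the price buyers pay.
Supply in terms of Pb becomes xs = -43 + 2(Pb + 51) = 59 + 2Pb. Setting this equal to demand: 470.4 - 1.4Pb = 59 + 2Pb, so Pb = 121.
Sellers receive Ps = 121 + 51 = 172; x' = 470.4 − 1.4·121 = 301.
Government outlay = subsidy × quantity = 51 × 301 = 15351.

Government cost = €15351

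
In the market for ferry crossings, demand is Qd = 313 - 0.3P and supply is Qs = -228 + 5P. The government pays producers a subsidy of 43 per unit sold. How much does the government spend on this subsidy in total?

Government cost = 671273/53

Pre-subsidy: 313 - 0.3P = -228 + 5P gives P* = 5410/53, Q* = 14966/53.
With the subsidy, sellers receive Ps = Pb + 43 for each unit, where Pb is the price buyers pay.
Supply in terms of Pb becomes Qs = -228 + 5(Pb + 43) = -13 + 5Pb. Setting this equal to demand: 313 - 0.3Pb = -13 + 5Pb, so Pb = 3260/53.
Sellers receive Ps = 3260/53 + 43 = 5539/53; Q' = 313 − 0.3·(3260/53) = 15611/53.
Government outlay = subsidy × quantity = 43 × 15611/53 = 671273/53.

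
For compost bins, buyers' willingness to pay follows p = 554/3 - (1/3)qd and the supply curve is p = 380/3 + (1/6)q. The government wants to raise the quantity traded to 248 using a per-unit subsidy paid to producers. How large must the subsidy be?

At q = 248, from the demand curve buyers pay pb = 554/3 − (1/3)·248 = 102; from the supply curve sellers need ps = 380/3 + (1/6)·248 = 168.
The subsidy must fill the gap: s = ps − pb = 168 − 102 = 66.

Required subsidy s = 66 per unit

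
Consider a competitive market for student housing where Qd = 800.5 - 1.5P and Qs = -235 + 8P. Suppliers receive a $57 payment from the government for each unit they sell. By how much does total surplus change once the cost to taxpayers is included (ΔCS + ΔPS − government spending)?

Pre-subsidy: 800.5 - 1.5P = -235 + 8P gives P* = 109, Q* = 637.
With the subsidy, sellers receive Ps = Pb + 57 for each unit, where Pb is the price buyers pay.
Supply in terms of Pb becomes Qs = -235 + 8(Pb + 57) = 221 + 8Pb. Setting this equal to demand: 800.5 - 1.5Pb = 221 + 8Pb, so Pb = 61.
Sellers receive Ps = 61 + 57 = 118; Q' = 800.5 − 1.5·61 = 709.
ΔCS = ½(637 + 709)(109 − 61) = 32304; ΔPS = ½(637 + 709)(118 − 109) = 6057.
Government spending = 57 × 709 = 40413.
Net change = 32304 + 6057 − 40413 = -2052. The loss equals the DWL triangle ½·57·72.

Net change in total surplus = -$2052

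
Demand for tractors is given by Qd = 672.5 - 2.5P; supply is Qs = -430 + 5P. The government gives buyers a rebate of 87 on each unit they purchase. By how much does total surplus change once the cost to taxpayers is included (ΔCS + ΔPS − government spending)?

Pre-subsidy: 672.5 - 2.5P = -430 + 5P gives P* = 147, Q* = 305.
With the rebate, buyers effectively pay Pb = Ps − 87, where Ps is the price sellers receive.
Demand in terms of Ps becomes Qd = 672.5 − 2.5(Ps − 87) = 890 - 2.5Ps. Setting this equal to supply: 890 - 2.5Ps = -430 + 5Ps, so Ps = 176.
Buyers pay Pb = 176 − 87 = 89; Q' = -430 + 5·176 = 450.
ΔCS = ½(305 + 450)(147 − 89) = 21895; ΔPS = ½(305 + 450)(176 − 147) = 10947.5.
Government spending = 87 × 450 = 39150.
Net change = 21895 + 10947.5 − 39150 = -6307.5. The loss equals the DWL triangle ½·87·145.

Net change in total surplus = -6307.5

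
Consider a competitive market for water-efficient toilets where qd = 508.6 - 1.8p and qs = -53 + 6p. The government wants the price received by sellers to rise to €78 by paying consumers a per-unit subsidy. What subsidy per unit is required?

Required subsidy s = €26 per unit

At a seller price of 78, quantity supplied is -53 + 6·78 = 415.
Buyers absorb 415 only when they pay pb with 508.6 − 1.8·pb = 415, i.e. pb = 52.
s = ps − pb = 78 − 52 = 26.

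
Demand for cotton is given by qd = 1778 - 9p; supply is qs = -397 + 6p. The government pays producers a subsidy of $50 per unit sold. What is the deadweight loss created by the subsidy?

Pre-subsidy: 1778 - 9p = -397 + 6p gives p* = 145, q* = 473.
With the subsidy, sellers receive ps = pb + 50 for each unit, where pb is the price buyers pay.
Supply in terms of pb becomes qs = -397 + 6(pb + 50) = -97 + 6pb. Setting this equal to demand: 1778 - 9pb = -97 + 6pb, so pb = 125.
Sellers receive ps = 125 + 50 = 175; q' = 1778 − 9·125 = 653.
The subsidy expands output by 653 − 473 = 180 past the efficient level; on those units the gap between marginal cost and willingness to pay runs from 0 up to 50.
DWL = ½ × 50 × 180 = 4500.

Deadweight loss = $4500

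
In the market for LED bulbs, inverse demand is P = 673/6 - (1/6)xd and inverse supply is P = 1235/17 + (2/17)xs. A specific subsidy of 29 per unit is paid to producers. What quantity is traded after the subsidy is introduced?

Pre-subsidy: 673/6 - (1/6)x = 1235/17 + (2/17)x gives x* = 139 and P* = 89.
With the subsidy, sellers receive Ps = Pb + 29 for each unit, where Pb is the price buyers pay.
On the curves, Pb = 673/6 - (1/6)x and Ps = 1235/17 + (2/17)x; the wedge Ps − Pb = 29 gives 1235/17 + (2/17)x − (673/6 - (1/6)x) = 29, so x' = 241.
Then Pb = 673/6 − (1/6)·241 = 72 and Ps = 1235/17 + (2/17)·241 = 101.

x' = 241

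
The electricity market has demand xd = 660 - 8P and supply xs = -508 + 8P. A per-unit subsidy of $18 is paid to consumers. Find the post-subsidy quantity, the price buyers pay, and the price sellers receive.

x' = 148; buyers pay $64; sellers receive $82

Pre-subsidy: 660 - 8P = -508 + 8P gives P* = 73, x* = 76.
With the rebate, buyers effectively pay Pb = Ps − 18, where Ps is the price sellers receive.
Demand in terms of Ps becomes xd = 660 − 8(Ps − 18) = 804 - 8Ps. Setting this equal to supply: 804 - 8Ps = -508 + 8Ps, so Ps = 82.
Buyers pay Pb = 82 − 18 = 64; x' = -508 + 8·82 = 148.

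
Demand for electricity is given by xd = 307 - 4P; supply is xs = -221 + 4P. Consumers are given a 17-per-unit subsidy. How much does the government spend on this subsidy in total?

Government cost = 1309

Pre-subsidy: 307 - 4P = -221 + 4P gives P* = 66, x* = 43.
With the rebate, buyers effectively pay Pb = Ps − 17, where Ps is the price sellers receive.
Demand in terms of Ps becomes xd = 307 − 4(Ps − 17) = 375 - 4Ps. Setting this equal to supply: 375 - 4Ps = -221 + 4Ps, so Ps = 74.5.
Buyers pay Pb = 74.5 − 17 = 57.5; x' = -221 + 4·74.5 = 77.
Government outlay = subsidy × quantity = 17 × 77 = 1309.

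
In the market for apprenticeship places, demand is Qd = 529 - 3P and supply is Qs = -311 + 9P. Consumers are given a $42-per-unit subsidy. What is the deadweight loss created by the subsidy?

Pre-subsidy: 529 - 3P = -311 + 9P gives P* = 70, Q* = 319.
With the rebate, buyers effectively pay Pb = Ps − 42, where Ps is the price sellers receive.
Demand in terms of Ps becomes Qd = 529 − 3(Ps − 42) = 655 - 3Ps. Setting this equal to supply: 655 - 3Ps = -311 + 9Ps, so Ps = 80.5.
Buyers pay Pb = 80.5 − 42 = 38.5; Q' = -311 + 9·80.5 = 413.5.
The subsidy expands output by 413.5 − 319 = 94.5 past the efficient level; on those units the gap between marginal cost and willingness to pay runs from 0 up to 42.
DWL = ½ × 42 × 94.5 = 1984.5.

Deadweight loss = $1984.5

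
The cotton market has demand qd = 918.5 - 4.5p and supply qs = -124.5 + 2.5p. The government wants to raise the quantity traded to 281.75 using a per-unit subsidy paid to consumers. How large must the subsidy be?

Required subsidy s = 21 per unit

At q = 281.75, invert demand for the buyer price: pb = (918.5 − 281.75)/4.5 = 141.5; invert supply for the seller price: ps = (281.75 − (-124.5))/2.5 = 162.5.
The subsidy must fill the gap: s = ps − pb = 162.5 − 141.5 = 21.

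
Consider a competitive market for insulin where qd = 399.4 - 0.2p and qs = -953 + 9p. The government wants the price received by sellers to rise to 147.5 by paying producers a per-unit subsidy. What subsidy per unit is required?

Required subsidy s = 23 per unit

At a seller price of 147.5, quantity supplied is -953 + 9·147.5 = 374.5.
Buyers absorb 374.5 only when they pay pb with 399.4 − 0.2·pb = 374.5, i.e. pb = 124.5.
s = ps − pb = 147.5 − 124.5 = 23.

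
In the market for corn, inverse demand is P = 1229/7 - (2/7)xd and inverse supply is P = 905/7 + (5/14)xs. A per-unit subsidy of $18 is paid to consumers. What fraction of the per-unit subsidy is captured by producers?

Producer share = 5/9

Pre-subsidy: 1229/7 - (2/7)x = 905/7 + (5/14)x gives x* = 72 and P* = 155.
With the rebate, buyers effectively pay Pb = Ps − 18, where Ps is the price sellers receive.
On the curves, Pb = 1229/7 - (2/7)x and Ps = 905/7 + (5/14)x; the wedge Ps − Pb = 18 gives 905/7 + (5/14)x − (1229/7 - (2/7)x) = 18, so x' = 100.
Then Pb = 1229/7 − (2/7)·100 = 147 and Ps = 905/7 + (5/14)·100 = 165.
Buyers' price falls by P* − Pb = 155 − 147 = 8; sellers' price rises by Ps − P* = 165 − 155 = 10.
So producers capture 10/18 = 5/9 of each unit of subsidy.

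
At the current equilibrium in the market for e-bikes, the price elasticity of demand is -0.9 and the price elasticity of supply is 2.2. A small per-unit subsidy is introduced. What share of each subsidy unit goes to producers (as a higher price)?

For a small subsidy around the equilibrium, the benefit split depends on the relative slopes, which at a point are proportional to the elasticities.
Buyer share = εs/(εs + |εd|) = 2.2/(2.2 + 0.9) = 22/31; seller share = |εd|/(εs + |εd|) = 9/31.
So producers capture 9/31 of the subsidy.

Producer share = 9/31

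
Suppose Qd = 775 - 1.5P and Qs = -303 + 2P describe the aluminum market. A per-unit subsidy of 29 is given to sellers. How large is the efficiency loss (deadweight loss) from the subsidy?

Deadweight loss = 2523/7

Pre-subsidy: 775 - 1.5P = -303 + 2P gives P* = 308, Q* = 313.
With the subsidy, sellers receive Ps = Pb + 29 for each unit, where Pb is the price buyers pay.
Supply in terms of Pb becomes Qs = -303 + 2(Pb + 29) = -245 + 2Pb. Setting this equal to demand: 775 - 1.5Pb = -245 + 2Pb, so Pb = 2040/7.
Sellers receive Ps = 2040/7 + 29 = 2243/7; Q' = 775 − 1.5·(2040/7) = 2365/7.
The subsidy expands output by 2365/7 − 313 = 174/7 past the efficient level; on those units the gap between marginal cost and willingness to pay runs from 0 up to 29.
DWL = ½ × 29 × 174/7 = 2523/7.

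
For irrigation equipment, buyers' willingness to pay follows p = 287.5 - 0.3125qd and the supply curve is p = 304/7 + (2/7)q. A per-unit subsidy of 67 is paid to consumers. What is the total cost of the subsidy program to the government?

Government cost = 34840

Pre-subsidy: 287.5 - 0.3125q = 304/7 + (2/7)q gives q* = 408 and p* = 160.
With the rebate, buyers effectively pay pb = ps − 67, where ps is the price sellers receive.
On the curves, pb = 287.5 - 0.3125q and ps = 304/7 + (2/7)q; the wedge ps − pb = 67 gives 304/7 + (2/7)q − (287.5 - 0.3125q) = 67, so q' = 520.
Then pb = 287.5 − 0.3125·520 = 125 and ps = 304/7 + (2/7)·520 = 192.
Government outlay = subsidy × quantity = 67 × 520 = 34840.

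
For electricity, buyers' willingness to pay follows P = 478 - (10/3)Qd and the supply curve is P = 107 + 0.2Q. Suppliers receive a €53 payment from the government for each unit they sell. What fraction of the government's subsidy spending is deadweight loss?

Pre-subsidy: 478 - (10/3)Q = 107 + 0.2Q gives Q* = 105 and P* = 128.
With the subsidy, sellers receive Ps = Pb + 53 for each unit, where Pb is the price buyers pay.
On the curves, Pb = 478 - (10/3)Q and Ps = 107 + 0.2Q; the wedge Ps − Pb = 53 gives 107 + 0.2Q − (478 - (10/3)Q) = 53, so Q' = 120.
Then Pb = 478 − (10/3)·120 = 78 and Ps = 107 + 0.2·120 = 131.
ΔCS = ½(105 + 120)(128 − 78) = 5625; ΔPS = ½(105 + 120)(131 − 128) = 337.5.
Government spending = 53 × 120 = 6360.
DWL = ½ × 53 × (120 − 105) = 397.5; fraction = 397.5 / 6360 = 0.0625.

DWL / government spending = 0.0625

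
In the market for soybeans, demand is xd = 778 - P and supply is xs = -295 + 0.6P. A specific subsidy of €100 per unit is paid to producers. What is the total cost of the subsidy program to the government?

Pre-subsidy: 778 - P = -295 + 0.6P gives P* = 670.625, x* = 107.375.
With the subsidy, sellers receive Ps = Pb + 100 for each unit, where Pb is the price buyers pay.
Supply in terms of Pb becomes xs = -295 + 0.6(Pb + 100) = -235 + 0.6Pb. Setting this equal to demand: 778 - Pb = -235 + 0.6Pb, so Pb = 633.125.
Sellers receive Ps = 633.125 + 100 = 733.125; x' = 778 − 1·633.125 = 144.875.
Government outlay = subsidy × quantity = 100 × 144.875 = 14487.5.

Government cost = €14487.5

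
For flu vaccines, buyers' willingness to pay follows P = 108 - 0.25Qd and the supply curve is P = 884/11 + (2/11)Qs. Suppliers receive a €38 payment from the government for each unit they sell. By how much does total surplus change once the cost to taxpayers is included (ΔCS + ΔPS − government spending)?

Net change in total surplus = -€1672

Pre-subsidy: 108 - 0.25Q = 884/11 + (2/11)Q gives Q* = 64 and P* = 92.
With the subsidy, sellers receive Ps = Pb + 38 for each unit, where Pb is the price buyers pay.
On the curves, Pb = 108 - 0.25Q and Ps = 884/11 + (2/11)Q; the wedge Ps − Pb = 38 gives 884/11 + (2/11)Q − (108 - 0.25Q) = 38, so Q' = 152.
Then Pb = 108 − 0.25·152 = 70 and Ps = 884/11 + (2/11)·152 = 108.
ΔCS = ½(64 + 152)(92 − 70) = 2376; ΔPS = ½(64 + 152)(108 − 92) = 1728.
Government spending = 38 × 152 = 5776.
Net change = 2376 + 1728 − 5776 = -1672. The loss equals the DWL triangle ½·38·88.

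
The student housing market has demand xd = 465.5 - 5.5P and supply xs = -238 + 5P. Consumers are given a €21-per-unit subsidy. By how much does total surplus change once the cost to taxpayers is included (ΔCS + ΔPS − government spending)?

Net change in total surplus = -€577.5

Pre-subsidy: 465.5 - 5.5P = -238 + 5P gives P* = 67, x* = 97.
With the rebate, buyers effectively pay Pb = Ps − 21, where Ps is the price sellers receive.
Demand in terms of Ps becomes xd = 465.5 − 5.5(Ps − 21) = 581 - 5.5Ps. Setting this equal to supply: 581 - 5.5Ps = -238 + 5Ps, so Ps = 78.
Buyers pay Pb = 78 − 21 = 57; x' = -238 + 5·78 = 152.
ΔCS = ½(97 + 152)(67 − 57) = 1245; ΔPS = ½(97 + 152)(78 − 67) = 1369.5.
Government spending = 21 × 152 = 3192.
Net change = 1245 + 1369.5 − 3192 = -577.5. The loss equals the DWL triangle ½·21·55.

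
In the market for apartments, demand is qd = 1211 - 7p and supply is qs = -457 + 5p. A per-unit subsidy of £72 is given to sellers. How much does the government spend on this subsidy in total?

Pre-subsidy: 1211 - 7p = -457 + 5p gives p* = 139, q* = 238.
With the subsidy, sellers receive ps = pb + 72 for each unit, where pb is the price buyers pay.
Supply in terms of pb becomes qs = -457 + 5(pb + 72) = -97 + 5pb. Setting this equal to demand: 1211 - 7pb = -97 + 5pb, so pb = 109.
Sellers receive ps = 109 + 72 = 181; q' = 1211 − 7·109 = 448.
Government outlay = subsidy × quantity = 72 × 448 = 32256.

Government cost = £32256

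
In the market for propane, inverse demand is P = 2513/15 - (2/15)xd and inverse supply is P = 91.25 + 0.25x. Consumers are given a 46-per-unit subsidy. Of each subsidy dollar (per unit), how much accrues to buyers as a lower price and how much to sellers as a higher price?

Buyers gain 16 per unit; sellers gain 30 per unit

Pre-subsidy: 2513/15 - (2/15)x = 91.25 + 0.25x gives x* = 199 and P* = 141.
With the rebate, buyers effectively pay Pb = Ps − 46, where Ps is the price sellers receive.
On the curves, Pb = 2513/15 - (2/15)x and Ps = 91.25 + 0.25x; the wedge Ps − Pb = 46 gives 91.25 + 0.25x − (2513/15 - (2/15)x) = 46, so x' = 319.
Then Pb = 2513/15 − (2/15)·319 = 125 and Ps = 91.25 + 0.25·319 = 171.
Buyers' price falls by P* − Pb = 141 − 125 = 16; sellers' price rises by Ps − P* = 171 − 141 = 30.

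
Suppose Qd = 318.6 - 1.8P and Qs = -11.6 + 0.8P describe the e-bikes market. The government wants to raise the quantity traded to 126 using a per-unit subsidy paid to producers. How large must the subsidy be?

Required subsidy s = 65 per unit

At Q = 126, invert demand for the buyer price: Pb = (318.6 − 126)/1.8 = 107; invert supply for the seller price: Ps = (126 − (-11.6))/0.8 = 172.
The subsidy must fill the gap: s = Ps − Pb = 172 − 107 = 65.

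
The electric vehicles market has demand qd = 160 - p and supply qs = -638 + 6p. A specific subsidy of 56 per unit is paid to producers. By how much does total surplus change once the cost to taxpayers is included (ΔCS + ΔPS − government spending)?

Net change in total surplus = -1344

Pre-subsidy: 160 - p = -638 + 6p gives p* = 114, q* = 46.
With the subsidy, sellers receive ps = pb + 56 for each unit, where pb is the price buyers pay.
Supply in terms of pb becomes qs = -638 + 6(pb + 56) = -302 + 6pb. Setting this equal to demand: 160 - pb = -302 + 6pb, so pb = 66.
Sellers receive ps = 66 + 56 = 122; q' = 160 − 1·66 = 94.
ΔCS = ½(46 + 94)(114 − 66) = 3360; ΔPS = ½(46 + 94)(122 − 114) = 560.
Government spending = 56 × 94 = 5264.
Net change = 3360 + 560 − 5264 = -1344. The loss equals the DWL triangle ½·56·48.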